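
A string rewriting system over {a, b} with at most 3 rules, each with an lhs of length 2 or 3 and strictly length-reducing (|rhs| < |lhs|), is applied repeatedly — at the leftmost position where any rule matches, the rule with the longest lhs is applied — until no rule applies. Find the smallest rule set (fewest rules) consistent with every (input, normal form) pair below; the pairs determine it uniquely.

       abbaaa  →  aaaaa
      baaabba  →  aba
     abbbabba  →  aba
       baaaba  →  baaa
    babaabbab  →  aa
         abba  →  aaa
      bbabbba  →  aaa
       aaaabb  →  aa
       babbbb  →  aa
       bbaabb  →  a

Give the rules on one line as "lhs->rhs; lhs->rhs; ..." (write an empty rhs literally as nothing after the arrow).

  | abbaaa => aaaaa
  | baaabba => babbba => baaba => bbba => aba
  | abbbabba => aababba => bbabba => aabba => bbba => aba
  | baaaba => babba => baaa

aab->bb; bb->a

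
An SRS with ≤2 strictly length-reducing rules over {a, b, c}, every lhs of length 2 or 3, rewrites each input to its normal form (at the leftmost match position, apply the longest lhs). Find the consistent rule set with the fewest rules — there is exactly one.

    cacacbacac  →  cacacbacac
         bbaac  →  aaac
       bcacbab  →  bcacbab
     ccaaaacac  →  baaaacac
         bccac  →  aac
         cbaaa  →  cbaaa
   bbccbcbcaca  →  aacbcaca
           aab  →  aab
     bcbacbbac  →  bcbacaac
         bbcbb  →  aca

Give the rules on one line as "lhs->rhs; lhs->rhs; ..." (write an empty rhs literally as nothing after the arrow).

  | cacacbacac
  | bbaac => aaac
  | bcacbab
  | ccaaaacac => baaaacac

bb->a; cc->b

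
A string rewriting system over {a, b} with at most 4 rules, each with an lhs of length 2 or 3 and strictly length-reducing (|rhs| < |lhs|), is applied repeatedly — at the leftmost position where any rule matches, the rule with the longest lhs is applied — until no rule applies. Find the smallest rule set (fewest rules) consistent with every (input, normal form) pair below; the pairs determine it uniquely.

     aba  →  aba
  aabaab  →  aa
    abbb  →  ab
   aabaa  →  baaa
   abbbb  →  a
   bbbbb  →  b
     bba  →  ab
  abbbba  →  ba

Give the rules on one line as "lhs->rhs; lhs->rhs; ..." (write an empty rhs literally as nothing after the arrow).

aab->ba; bab->a; bb->; bba->ab

  | aba
  | aabaab => baaab => baba => aa
  | abbb => ab
  | aabaa => baaa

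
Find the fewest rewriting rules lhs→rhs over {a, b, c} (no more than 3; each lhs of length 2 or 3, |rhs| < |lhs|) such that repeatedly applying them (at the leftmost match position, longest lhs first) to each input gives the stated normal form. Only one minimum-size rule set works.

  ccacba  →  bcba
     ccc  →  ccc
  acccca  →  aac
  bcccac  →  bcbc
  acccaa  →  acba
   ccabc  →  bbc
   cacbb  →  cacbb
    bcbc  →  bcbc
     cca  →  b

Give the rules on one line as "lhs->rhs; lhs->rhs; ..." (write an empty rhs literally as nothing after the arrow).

  | ccacba => bcba
  | ccc
  | acccca => accb => aac
  | bcccac => bcbc

cca->b; ccb->ac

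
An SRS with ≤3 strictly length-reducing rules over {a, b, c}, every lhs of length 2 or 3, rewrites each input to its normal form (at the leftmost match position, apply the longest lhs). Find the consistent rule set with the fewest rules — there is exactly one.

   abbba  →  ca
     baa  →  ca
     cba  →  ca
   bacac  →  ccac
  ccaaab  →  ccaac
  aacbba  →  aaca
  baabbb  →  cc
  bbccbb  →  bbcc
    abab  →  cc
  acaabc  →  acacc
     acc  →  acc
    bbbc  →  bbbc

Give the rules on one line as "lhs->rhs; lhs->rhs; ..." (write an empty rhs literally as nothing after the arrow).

ab->c; ba->c; cb->c

  | abbba => cbba => cba => ca
  | baa => ca
  | cba => ca
  | bacac => ccac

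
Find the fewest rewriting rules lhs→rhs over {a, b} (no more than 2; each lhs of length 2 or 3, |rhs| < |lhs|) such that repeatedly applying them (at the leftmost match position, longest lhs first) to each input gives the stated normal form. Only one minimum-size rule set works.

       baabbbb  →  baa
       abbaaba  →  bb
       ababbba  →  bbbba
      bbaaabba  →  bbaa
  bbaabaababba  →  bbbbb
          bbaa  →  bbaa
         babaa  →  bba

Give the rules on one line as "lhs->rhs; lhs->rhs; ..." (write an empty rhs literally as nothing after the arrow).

ab->a; aba->b

  | baabbbb => baabbb => baabb => baab => baa
  | abbaaba => abaaba => baba => bb
  | ababbba => bbbba
  | bbaaabba => bbaaaba => bbaab => bbaa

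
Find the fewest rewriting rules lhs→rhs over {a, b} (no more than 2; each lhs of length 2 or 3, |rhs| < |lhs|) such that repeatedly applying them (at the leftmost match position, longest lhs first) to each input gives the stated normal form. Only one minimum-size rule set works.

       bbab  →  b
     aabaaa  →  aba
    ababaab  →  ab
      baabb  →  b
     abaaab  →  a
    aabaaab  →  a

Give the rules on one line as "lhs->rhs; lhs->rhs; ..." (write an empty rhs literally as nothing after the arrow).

  | bbab => b
  | aabaaa => abaaa => abaa => aba
  | ababaab => aaab => aab => ab
  | baabb => babb => b

aa->a; bab->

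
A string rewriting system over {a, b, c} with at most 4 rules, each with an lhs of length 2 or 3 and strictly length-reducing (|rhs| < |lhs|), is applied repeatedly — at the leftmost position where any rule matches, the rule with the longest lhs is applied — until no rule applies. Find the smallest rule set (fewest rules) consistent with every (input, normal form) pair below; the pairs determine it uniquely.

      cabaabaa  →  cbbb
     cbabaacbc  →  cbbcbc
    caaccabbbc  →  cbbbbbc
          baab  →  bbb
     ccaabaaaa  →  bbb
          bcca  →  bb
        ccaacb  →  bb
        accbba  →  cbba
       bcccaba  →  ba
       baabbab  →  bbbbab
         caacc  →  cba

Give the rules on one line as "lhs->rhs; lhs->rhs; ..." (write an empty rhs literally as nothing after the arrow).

aa->b; aba->a; ac->; cc->a

  | cabaabaa => caabaa => cbbaa => cbbb
  | cbabaacbc => cbaacbc => cbbcbc
  | caaccabbbc => cbccabbbc => cbaabbbc => cbbbbbc
  | baab => bbb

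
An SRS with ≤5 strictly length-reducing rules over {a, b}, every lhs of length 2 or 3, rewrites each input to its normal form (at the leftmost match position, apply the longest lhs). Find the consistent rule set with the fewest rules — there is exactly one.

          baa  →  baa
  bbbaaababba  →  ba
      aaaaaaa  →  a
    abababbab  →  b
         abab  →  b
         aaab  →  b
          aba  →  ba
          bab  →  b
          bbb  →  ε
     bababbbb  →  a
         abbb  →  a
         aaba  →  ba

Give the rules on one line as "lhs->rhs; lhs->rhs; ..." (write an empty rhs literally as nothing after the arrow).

  | baa
  | bbbaaababba => abaaababba => baaababba => bbabba => aabba => aba => ba
  | aaaaaaa => aaaa => a
  | abababbab => bababbab => bbabbab => aabbab => abab => bab => b

aaa->; ab->; aba->ba; bb->a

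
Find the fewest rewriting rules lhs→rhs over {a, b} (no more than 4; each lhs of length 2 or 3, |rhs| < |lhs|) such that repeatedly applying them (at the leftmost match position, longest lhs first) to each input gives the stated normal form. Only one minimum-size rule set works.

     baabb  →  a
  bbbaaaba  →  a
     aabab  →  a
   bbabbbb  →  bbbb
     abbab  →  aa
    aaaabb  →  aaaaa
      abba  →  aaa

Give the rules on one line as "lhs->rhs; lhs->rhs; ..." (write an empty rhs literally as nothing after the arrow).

ab->; abb->aa; baa->ab; bab->

  | baabb => abbb => aab => a
  | bbbaaaba => bbababa => baba => a
  | aabab => aab => a
  | bbabbbb => bbbb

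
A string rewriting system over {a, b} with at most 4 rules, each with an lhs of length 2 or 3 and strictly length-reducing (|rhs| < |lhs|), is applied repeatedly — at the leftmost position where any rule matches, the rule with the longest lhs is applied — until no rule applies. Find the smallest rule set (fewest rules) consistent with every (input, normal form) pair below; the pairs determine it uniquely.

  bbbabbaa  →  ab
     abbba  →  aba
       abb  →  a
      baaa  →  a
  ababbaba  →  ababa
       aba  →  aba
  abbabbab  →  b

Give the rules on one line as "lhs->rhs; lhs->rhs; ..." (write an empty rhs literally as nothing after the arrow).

aa->; aaa->b; abb->bb; bb->a

  | bbbabbaa => ababbaa => abbbaa => bbbaa => abaa => ab
  | abbba => bbba => aba
  | abb => bb => a
  | baaa => bb => a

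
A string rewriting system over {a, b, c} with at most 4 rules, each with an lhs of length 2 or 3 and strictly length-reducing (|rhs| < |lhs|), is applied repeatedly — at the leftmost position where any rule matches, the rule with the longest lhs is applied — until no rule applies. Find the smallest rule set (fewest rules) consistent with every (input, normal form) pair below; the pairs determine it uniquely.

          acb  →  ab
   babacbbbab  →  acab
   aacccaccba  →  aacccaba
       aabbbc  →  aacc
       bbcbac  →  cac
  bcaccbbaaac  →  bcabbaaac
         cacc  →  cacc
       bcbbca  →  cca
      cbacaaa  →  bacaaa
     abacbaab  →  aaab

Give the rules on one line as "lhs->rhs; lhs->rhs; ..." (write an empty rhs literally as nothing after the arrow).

  | acb => ab
  | babacbbbab => acbbbab => abbbab => acab
  | aacccaccba => aacccacba => aacccaba
  | aabbbc => aacc

bab->; bbb->c; cb->b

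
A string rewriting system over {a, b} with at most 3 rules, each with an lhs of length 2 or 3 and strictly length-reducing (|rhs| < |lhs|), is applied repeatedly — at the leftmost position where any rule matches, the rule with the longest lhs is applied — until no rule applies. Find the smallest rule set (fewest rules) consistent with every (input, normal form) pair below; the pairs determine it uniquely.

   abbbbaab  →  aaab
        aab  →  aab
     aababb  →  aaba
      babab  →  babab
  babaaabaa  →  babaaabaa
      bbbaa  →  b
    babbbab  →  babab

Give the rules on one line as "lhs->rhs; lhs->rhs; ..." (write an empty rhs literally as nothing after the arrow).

  | abbbbaab => abbaab => aaab
  | aab
  | aababb => aaba
  | babab

abb->a; bba->b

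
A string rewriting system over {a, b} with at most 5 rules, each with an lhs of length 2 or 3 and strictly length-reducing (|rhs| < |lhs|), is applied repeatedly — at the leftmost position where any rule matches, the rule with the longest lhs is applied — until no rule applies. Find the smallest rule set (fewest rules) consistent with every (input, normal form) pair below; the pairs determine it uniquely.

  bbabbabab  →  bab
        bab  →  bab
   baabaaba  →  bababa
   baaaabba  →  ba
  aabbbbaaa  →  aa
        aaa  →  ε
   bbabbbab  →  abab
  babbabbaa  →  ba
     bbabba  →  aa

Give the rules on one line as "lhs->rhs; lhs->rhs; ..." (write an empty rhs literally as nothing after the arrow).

  | bbabbabab => aabbabab => bbabab => aabab => bab
  | bab
  | baabaaba => babaaba => bababa
  | baaaabba => baaabba => baabba => babba => baaa => baa => ba

aaa->; aab->b; baa->ba; bb->a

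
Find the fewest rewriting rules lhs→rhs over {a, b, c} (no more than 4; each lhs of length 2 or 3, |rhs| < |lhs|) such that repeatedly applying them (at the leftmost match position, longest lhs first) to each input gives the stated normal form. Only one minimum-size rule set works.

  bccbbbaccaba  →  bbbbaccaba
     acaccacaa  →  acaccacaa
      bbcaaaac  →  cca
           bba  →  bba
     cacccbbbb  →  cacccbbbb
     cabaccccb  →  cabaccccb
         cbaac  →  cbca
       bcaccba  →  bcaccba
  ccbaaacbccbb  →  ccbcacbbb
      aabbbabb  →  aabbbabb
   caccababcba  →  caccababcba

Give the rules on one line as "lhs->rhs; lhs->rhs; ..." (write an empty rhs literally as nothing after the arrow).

  | bccbbbaccaba => bbbbaccaba
  | acaccacaa
  | bbcaaaac => aaaac => caac => cca
  | bba

aaa->ca; aac->ca; bbc->; bcc->b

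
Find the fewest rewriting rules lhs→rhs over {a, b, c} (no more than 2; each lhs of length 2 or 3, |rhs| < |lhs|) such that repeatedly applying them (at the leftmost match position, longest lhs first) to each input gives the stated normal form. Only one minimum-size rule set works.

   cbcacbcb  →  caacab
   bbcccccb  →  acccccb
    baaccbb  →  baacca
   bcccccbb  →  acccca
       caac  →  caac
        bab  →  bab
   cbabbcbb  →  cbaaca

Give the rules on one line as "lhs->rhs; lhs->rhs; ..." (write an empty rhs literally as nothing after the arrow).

bb->a; bc->a

  | cbcacbcb => caacbcb => caacab
  | bbcccccb => acccccb
  | baaccbb => baacca
  | bcccccbb => accccbb => acccca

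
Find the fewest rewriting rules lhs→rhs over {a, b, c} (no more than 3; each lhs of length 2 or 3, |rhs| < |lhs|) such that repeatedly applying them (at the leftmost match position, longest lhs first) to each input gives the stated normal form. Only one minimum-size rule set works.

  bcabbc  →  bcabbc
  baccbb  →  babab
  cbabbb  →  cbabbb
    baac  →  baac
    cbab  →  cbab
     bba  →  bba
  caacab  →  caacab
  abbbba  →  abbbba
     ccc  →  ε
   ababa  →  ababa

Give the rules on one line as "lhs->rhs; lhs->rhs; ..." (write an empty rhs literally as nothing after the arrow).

  | bcabbc
  | baccbb => babab
  | cbabbb
  | baac

ccb->ba; ccc->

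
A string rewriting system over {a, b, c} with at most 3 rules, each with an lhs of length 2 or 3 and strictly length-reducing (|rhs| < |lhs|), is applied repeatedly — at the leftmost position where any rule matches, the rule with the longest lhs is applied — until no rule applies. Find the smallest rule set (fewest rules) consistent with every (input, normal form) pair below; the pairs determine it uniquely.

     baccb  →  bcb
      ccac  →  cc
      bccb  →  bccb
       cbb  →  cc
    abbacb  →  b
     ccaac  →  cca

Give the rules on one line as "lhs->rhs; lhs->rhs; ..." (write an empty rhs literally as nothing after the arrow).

ac->; bb->c

  | baccb => bcb
  | ccac => cc
  | bccb
  | cbb => cc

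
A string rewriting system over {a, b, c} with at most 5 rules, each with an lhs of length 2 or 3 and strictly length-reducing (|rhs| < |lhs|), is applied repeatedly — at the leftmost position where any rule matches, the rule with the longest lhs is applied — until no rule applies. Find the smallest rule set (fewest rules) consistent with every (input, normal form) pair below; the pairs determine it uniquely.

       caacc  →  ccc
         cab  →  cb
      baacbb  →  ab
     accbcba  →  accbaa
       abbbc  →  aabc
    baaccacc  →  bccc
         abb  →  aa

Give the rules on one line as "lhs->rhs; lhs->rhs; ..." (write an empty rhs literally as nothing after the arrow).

  | caacc => cacc => ccc
  | cab => cb
  | baacbb => bbb => ab
  | accbcba => accbaa

aac->; bb->a; bcb->ba; ca->c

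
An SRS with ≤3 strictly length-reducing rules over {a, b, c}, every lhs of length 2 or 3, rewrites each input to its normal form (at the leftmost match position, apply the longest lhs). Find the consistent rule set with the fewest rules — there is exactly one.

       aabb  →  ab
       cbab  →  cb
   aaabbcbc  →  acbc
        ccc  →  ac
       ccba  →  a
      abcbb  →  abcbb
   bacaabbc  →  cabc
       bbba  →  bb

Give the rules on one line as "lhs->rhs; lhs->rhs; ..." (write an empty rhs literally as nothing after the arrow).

  | aabb => ab
  | cbab => cb
  | aaabbcbc => aabcbc => acbc
  | ccc => ac

aab->a; ba->; cc->a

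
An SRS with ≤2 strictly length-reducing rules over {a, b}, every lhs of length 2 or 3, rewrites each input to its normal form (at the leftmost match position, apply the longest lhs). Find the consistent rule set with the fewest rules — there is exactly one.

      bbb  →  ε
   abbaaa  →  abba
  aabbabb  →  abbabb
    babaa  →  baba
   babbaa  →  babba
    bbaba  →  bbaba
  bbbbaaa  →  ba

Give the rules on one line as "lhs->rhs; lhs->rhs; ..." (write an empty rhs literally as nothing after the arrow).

aa->a; bbb->

  | bbb => ε
  | abbaaa => abbaa => abba
  | aabbabb => abbabb
  | babaa => baba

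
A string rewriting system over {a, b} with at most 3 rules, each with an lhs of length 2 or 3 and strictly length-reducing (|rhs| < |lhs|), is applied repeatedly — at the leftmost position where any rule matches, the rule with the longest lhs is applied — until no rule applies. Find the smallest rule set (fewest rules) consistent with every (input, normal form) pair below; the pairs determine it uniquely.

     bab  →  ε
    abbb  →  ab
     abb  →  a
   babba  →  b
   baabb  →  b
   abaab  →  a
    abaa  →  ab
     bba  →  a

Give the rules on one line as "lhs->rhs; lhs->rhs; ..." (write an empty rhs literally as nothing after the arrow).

  | bab => bb => ε
  | abbb => ab
  | abb => a
  | babba => bbba => ba => b

ba->b; bb->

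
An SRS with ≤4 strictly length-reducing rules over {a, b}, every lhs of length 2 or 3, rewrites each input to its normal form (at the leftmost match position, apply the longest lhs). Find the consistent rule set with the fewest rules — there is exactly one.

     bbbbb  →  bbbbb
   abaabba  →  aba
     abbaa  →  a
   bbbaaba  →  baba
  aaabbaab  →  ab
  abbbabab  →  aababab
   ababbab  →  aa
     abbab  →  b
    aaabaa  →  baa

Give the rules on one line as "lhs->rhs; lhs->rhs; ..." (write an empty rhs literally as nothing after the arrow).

  | bbbbb
  | abaabba => abaaaa => aba
  | abbaa => aaaa => a
  | bbbaaba => baba

aaa->; abb->aa; bba->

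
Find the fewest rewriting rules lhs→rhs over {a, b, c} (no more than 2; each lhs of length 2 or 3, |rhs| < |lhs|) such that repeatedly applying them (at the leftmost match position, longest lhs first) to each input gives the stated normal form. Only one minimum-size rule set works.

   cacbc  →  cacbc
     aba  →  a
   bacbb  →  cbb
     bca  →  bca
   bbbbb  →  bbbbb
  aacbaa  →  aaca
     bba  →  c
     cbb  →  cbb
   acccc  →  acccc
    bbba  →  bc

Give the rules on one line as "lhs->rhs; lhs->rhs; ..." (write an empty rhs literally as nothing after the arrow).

ba->; bba->c

  | cacbc
  | aba => a
  | bacbb => cbb
  | bca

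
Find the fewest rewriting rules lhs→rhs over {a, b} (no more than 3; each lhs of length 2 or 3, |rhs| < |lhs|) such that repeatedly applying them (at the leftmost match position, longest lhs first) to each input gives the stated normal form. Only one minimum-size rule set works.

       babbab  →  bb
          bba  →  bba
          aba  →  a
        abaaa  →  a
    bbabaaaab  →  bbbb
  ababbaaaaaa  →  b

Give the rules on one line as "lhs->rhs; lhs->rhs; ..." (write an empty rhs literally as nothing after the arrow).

aa->; aab->bb; ab->

  | babbab => bbab => bb
  | bba
  | aba => a
  | abaaa => aaa => a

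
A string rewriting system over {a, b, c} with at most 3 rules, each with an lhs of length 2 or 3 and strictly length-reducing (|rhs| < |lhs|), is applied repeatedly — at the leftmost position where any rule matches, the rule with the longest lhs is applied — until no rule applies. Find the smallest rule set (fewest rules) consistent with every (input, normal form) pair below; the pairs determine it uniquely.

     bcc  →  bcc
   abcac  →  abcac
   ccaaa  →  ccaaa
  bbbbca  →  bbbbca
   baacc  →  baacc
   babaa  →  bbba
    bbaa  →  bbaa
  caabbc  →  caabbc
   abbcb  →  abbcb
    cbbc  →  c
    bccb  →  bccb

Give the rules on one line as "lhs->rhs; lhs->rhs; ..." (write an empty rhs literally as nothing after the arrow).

  | bcc
  | abcac
  | ccaaa
  | bbbbca

aba->bb; cbb->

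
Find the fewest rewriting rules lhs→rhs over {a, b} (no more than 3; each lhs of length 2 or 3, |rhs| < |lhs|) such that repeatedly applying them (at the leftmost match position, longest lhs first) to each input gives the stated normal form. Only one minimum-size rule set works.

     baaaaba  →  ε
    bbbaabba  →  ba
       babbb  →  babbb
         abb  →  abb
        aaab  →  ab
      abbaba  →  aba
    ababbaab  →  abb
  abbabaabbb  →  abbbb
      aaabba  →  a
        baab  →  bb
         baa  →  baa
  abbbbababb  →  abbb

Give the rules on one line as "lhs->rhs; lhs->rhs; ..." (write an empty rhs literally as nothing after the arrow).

  | baaaaba => baaba => bba => ε
  | bbbaabba => babba => ba
  | babbb
  | abb

aab->b; bba->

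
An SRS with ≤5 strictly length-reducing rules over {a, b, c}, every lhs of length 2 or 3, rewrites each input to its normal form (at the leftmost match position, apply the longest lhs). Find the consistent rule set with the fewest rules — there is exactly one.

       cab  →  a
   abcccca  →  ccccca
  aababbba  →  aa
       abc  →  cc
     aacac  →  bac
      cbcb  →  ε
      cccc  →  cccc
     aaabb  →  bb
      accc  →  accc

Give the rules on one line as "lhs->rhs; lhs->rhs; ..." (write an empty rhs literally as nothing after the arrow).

aac->b; ab->c; cab->a; cb->

  | cab => a
  | abcccca => ccccca
  | aababbba => acabbba => aabba => acba => aa
  | abc => cc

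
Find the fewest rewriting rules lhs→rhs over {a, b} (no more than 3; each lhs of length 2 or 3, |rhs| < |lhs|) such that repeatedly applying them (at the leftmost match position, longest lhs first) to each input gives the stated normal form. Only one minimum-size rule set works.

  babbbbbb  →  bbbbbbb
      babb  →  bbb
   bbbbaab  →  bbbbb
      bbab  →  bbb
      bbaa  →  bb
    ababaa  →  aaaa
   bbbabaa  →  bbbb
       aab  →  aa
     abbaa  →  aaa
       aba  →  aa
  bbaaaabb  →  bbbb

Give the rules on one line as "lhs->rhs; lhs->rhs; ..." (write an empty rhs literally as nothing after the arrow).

  | babbbbbb => bbbbbbb
  | babb => bbb
  | bbbbaab => bbbbab => bbbbb
  | bbab => bbb

ab->a; ba->b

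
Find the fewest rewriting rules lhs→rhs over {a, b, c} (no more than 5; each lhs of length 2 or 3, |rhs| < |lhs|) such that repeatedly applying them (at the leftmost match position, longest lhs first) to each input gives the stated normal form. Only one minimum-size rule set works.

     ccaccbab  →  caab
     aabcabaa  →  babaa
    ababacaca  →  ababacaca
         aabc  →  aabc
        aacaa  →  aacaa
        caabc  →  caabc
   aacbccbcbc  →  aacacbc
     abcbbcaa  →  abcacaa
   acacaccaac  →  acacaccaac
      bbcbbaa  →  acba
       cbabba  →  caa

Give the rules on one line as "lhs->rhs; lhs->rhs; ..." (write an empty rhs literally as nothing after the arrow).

aaa->ba; bb->a; cab->bb; ccb->b

  | ccaccbab => ccabab => cbbab => caab
  | aabcabaa => aabbbaa => aaabaa => babaa
  | ababacaca
  | aabc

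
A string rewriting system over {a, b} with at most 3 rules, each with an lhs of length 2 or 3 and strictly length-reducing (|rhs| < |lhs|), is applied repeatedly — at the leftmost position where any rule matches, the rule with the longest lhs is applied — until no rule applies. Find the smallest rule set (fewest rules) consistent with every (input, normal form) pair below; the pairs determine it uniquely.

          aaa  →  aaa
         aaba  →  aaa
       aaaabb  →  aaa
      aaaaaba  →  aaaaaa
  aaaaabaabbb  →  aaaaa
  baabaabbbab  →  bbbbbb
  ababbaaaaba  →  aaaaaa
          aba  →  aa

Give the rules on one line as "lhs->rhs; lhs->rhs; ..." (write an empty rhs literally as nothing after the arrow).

  | aaa
  | aaba => aaa
  | aaaabb => aaab => aaa
  | aaaaaba => aaaaaa

ab->a; abb->b; ba->b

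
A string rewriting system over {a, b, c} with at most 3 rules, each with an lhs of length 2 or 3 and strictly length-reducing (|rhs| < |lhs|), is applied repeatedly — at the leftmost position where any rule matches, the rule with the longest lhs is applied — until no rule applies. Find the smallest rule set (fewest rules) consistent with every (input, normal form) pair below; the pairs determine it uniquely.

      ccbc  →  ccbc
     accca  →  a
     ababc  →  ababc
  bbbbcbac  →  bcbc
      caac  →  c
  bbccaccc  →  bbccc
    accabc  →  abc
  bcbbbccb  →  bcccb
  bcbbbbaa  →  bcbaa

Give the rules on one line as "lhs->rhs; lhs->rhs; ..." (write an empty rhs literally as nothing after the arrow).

ac->c; bbb->; ca->a

  | ccbc
  | accca => ccca => cca => ca => a
  | ababc
  | bbbbcbac => bcbac => bcbc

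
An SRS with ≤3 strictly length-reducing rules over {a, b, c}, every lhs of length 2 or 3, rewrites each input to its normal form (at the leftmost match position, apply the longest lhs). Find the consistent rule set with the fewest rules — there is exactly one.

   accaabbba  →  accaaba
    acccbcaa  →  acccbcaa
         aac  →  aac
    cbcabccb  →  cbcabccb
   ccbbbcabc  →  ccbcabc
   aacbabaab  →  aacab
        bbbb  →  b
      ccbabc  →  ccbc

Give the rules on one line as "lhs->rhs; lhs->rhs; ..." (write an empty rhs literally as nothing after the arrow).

bb->b; cba->c

  | accaabbba => accaabba => accaaba
  | acccbcaa
  | aac
  | cbcabccb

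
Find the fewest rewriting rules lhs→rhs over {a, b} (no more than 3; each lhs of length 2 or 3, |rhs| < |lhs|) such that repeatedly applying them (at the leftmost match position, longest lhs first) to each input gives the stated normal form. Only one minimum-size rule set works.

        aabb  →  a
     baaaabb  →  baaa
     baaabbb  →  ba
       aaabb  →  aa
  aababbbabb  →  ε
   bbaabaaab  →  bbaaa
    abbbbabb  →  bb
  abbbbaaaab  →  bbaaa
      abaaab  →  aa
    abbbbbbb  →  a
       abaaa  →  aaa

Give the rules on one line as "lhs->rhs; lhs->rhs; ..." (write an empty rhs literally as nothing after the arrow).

ab->; abb->; bbb->aa

  | aabb => a
  | baaaabb => baaa
  | baaabbb => baab => ba
  | aaabb => aa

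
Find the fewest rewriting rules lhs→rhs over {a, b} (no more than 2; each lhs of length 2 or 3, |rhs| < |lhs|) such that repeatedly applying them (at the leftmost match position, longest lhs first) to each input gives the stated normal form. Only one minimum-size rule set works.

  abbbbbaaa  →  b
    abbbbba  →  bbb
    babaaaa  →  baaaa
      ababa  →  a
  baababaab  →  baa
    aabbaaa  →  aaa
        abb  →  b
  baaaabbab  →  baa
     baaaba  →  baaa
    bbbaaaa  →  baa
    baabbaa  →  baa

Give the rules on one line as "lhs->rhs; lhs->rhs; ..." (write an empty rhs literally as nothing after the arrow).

ab->; bba->b

  | abbbbbaaa => bbbbaaa => bbbaa => bba => b
  | abbbbba => bbbba => bbb
  | babaaaa => baaaa
  | ababa => aba => a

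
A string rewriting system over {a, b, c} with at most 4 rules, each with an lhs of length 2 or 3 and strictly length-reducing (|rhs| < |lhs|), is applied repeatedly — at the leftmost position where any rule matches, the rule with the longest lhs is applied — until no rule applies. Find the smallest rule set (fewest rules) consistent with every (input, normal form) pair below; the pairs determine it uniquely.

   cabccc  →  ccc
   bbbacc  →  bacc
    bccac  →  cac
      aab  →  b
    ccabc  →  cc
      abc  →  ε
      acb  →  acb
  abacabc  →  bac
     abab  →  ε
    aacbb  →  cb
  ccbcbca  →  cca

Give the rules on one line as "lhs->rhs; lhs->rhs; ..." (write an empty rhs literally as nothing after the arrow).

  | cabccc => cbccc => ccc
  | bbbacc => bacc
  | bccac => cac
  | aab => ab => b

aac->cb; ab->b; bb->; bc->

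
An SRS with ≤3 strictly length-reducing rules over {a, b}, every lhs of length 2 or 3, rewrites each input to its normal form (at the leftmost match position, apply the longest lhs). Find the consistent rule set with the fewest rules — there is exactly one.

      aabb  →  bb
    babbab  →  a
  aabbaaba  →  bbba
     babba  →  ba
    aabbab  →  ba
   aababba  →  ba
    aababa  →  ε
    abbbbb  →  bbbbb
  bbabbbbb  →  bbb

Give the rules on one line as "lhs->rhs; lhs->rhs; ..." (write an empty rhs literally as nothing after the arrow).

  | aabb => bb
  | babbab => abab => bab => a
  | aabbaaba => bbaaba => bbba
  | babba => aba => ba

aa->; ab->b; bab->a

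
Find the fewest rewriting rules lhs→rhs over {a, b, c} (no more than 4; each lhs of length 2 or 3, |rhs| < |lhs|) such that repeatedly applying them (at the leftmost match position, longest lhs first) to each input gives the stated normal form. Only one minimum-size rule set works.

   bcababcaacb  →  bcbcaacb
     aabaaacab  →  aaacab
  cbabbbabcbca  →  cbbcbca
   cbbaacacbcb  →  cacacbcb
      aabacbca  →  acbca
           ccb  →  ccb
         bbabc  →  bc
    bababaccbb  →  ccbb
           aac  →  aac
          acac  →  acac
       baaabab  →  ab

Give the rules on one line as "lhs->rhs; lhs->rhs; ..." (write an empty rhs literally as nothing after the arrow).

aba->; ba->; bba->

  | bcababcaacb => bcbcaacb
  | aabaaacab => aaacab
  | cbabbbabcbca => cbbbabcbca => cbbcbca
  | cbbaacacbcb => cacacbcb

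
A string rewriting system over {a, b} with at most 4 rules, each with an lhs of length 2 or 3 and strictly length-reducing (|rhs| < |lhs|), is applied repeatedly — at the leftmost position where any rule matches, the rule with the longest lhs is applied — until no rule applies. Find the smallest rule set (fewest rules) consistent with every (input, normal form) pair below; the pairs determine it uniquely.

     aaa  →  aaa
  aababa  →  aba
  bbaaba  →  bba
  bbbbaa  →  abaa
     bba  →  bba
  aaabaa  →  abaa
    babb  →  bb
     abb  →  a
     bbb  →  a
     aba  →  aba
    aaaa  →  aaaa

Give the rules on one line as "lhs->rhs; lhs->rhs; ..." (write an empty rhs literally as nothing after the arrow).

  | aaa
  | aababa => ababa => aba
  | bbaaba => bbaba => bba
  | bbbbaa => abaa

aab->ab; abb->a; bab->b; bbb->a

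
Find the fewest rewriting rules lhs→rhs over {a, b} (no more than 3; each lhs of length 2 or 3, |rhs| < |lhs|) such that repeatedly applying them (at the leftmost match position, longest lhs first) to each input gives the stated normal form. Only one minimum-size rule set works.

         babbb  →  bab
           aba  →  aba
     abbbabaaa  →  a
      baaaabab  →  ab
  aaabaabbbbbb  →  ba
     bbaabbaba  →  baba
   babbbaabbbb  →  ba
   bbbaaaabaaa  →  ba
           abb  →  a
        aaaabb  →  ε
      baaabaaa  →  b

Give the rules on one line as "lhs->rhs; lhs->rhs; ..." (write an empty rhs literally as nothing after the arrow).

aa->b; bb->

  | babbb => bab
  | aba
  | abbbabaaa => ababaaa => ababba => abaa => abb => a
  | baaaabab => bbaabab => aabab => bbab => ab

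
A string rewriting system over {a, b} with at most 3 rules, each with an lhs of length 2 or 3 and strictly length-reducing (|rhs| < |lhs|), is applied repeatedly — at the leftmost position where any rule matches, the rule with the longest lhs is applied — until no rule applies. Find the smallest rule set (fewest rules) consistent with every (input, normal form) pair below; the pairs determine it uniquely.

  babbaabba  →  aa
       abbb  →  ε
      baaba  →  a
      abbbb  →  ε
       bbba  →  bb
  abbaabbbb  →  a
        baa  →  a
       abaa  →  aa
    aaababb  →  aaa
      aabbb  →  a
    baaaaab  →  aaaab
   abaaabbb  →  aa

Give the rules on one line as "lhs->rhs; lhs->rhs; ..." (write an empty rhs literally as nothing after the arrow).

abb->ba; ba->; bab->ba

  | babbaabba => babaabba => baaabba => aabba => abaa => aa
  | abbb => bab => ba => ε
  | baaba => aba => a
  | abbbb => babb => bab => ba => ε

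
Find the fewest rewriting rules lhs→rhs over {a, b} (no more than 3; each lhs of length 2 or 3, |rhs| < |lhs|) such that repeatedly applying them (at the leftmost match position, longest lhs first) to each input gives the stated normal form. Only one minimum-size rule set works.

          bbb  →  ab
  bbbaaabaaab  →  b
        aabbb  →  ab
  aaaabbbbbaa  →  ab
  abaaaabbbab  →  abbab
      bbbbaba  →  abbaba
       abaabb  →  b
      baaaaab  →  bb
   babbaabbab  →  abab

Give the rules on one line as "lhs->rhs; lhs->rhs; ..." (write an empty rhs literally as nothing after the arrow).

aa->; aaa->; bbb->ab

  | bbb => ab
  | bbbaaabaaab => abaaabaaab => abbaaab => abbb => aab => b
  | aabbb => bbb => ab
  | aaaabbbbbaa => abbbbbaa => aabbbaa => bbbaa => abaa => ab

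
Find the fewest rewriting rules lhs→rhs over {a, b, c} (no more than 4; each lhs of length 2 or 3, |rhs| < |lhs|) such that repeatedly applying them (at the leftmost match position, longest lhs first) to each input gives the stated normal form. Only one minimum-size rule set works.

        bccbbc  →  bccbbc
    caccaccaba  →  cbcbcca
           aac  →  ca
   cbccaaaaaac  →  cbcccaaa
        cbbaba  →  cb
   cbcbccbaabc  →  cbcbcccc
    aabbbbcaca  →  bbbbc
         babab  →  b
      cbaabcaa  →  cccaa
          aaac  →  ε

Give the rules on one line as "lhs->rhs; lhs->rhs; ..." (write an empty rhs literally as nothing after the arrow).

  | bccbbc
  | caccaccaba => cbcaccaba => cbcbcaba => cbcbcca
  | aac => ca
  | cbccaaaaaac => cbccaaaaca => cbccaacaa => cbcccaaa

aac->ca; ab->c; ac->b; ba->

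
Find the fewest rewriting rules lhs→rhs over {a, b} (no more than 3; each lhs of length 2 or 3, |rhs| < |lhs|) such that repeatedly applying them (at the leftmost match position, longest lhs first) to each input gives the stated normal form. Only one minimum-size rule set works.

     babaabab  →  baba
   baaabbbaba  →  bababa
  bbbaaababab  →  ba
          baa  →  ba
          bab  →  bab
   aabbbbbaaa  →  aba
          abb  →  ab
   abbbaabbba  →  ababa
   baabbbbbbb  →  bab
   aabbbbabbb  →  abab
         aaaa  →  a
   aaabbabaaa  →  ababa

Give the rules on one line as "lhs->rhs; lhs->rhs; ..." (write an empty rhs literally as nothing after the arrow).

  | babaabab => babaab => baba
  | baaabbbaba => baabbbaba => babbaba => bababa
  | bbbaaababab => bbaaababab => baaababab => baababab => baabab => baab => ba
  | baa => ba

aa->a; aab->a; bb->b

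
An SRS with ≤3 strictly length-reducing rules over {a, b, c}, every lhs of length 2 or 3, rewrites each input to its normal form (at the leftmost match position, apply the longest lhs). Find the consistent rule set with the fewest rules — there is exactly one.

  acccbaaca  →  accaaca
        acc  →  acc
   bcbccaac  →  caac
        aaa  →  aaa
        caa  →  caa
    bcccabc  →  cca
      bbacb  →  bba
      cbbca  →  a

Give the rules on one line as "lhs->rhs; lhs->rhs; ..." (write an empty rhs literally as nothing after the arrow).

bc->; cb->

  | acccbaaca => accaaca
  | acc
  | bcbccaac => bccaac => caac
  | aaa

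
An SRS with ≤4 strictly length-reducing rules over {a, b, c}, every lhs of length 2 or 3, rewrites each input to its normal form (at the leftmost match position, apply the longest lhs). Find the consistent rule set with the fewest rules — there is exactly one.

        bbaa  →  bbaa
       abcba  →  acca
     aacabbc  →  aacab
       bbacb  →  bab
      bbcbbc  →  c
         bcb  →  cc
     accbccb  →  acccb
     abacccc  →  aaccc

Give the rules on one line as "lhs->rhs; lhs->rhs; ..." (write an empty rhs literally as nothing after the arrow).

bac->a; bc->; bcb->cc

  | bbaa
  | abcba => acca
  | aacabbc => aacab
  | bbacb => bab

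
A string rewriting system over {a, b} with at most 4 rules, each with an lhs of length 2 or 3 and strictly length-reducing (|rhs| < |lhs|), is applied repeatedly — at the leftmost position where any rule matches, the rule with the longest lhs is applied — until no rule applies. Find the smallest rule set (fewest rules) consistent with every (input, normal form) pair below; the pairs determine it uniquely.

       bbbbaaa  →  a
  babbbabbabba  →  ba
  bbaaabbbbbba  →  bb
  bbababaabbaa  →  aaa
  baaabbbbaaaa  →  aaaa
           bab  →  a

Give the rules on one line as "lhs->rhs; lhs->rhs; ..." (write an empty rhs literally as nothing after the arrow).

ab->; bab->a; bba->

  | bbbbaaa => bbaa => a
  | babbbabbabba => abbabbabba => babbabba => ababba => abba => ba
  | bbaaabbbbbba => aabbbbbba => abbbbba => bbbba => bb
  | bbababaabbaa => babaabbaa => aaabbaa => aabaa => aaa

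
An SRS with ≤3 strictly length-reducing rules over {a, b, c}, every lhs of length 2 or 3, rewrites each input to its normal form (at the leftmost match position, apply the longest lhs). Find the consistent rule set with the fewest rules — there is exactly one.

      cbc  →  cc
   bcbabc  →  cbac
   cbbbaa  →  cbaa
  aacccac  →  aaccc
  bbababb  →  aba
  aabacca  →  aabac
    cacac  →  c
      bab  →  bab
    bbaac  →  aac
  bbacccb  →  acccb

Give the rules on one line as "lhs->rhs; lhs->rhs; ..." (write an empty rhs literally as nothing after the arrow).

bb->; bc->c; ca->

  | cbc => cc
  | bcbabc => cbabc => cbac
  | cbbbaa => cbaa
  | aacccac => aaccc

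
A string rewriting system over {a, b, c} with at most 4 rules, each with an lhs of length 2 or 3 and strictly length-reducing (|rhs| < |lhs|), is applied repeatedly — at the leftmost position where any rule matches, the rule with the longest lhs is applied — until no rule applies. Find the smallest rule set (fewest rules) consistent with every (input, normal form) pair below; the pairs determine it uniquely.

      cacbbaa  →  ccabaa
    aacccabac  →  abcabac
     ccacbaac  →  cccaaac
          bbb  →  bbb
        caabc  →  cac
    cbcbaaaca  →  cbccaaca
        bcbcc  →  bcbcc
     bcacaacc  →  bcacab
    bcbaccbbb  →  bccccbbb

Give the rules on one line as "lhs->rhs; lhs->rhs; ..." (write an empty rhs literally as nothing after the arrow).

aab->a; acb->ca; acc->b; cba->cc

  | cacbbaa => ccabaa
  | aacccabac => abcabac
  | ccacbaac => cccaaac
  | bbb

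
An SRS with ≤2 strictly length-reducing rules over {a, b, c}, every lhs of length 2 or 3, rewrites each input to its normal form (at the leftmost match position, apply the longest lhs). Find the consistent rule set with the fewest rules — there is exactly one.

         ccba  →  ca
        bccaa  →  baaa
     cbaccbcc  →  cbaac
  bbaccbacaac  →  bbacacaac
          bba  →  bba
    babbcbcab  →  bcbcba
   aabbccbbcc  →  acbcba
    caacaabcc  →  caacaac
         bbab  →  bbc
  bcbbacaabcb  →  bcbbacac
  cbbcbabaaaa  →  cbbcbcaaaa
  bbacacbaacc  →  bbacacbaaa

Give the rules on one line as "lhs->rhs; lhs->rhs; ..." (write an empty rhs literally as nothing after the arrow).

ab->c; cc->a

  | ccba => aba => ca
  | bccaa => baaa
  | cbaccbcc => cbaabcc => cbaccc => cbaac
  | bbaccbacaac => bbaabacaac => bbacacaac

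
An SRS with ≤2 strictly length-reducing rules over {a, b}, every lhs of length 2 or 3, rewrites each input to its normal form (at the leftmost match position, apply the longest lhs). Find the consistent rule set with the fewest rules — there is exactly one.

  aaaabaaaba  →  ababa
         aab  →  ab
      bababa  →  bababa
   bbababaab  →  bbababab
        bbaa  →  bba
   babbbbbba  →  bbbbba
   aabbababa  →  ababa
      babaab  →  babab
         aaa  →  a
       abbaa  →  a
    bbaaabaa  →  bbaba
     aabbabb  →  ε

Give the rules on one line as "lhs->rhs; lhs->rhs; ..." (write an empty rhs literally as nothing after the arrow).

aa->a; abb->

  | aaaabaaaba => aaabaaaba => aabaaaba => abaaaba => abaaba => ababa
  | aab => ab
  | bababa
  | bbababaab => bbababab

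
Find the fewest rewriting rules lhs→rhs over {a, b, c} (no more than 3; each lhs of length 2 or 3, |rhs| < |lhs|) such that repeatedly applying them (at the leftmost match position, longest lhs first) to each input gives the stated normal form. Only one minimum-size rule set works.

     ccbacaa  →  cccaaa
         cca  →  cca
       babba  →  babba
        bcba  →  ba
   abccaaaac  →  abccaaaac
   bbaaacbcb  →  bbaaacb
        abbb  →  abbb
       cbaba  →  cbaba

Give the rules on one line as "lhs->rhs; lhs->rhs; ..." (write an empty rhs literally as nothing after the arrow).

  | ccbacaa => cccaaa
  | cca
  | babba
  | bcba => ba

bac->ca; bcb->b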